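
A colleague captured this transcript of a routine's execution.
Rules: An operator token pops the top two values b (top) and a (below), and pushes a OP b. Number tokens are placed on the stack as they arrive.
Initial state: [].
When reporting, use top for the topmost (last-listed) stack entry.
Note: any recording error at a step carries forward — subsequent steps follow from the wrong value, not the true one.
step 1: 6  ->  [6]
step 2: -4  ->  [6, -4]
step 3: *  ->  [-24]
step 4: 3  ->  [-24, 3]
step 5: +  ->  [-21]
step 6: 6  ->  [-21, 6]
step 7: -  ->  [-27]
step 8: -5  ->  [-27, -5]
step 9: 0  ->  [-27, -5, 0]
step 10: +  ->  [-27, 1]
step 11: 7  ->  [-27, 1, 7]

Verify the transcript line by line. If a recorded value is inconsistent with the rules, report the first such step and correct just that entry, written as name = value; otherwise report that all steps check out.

step 10, top = -5

1. push 6: top = 6 (agrees with the transcript)
2. push -4: top = -4 (confirmed correct)
3. 6 * -4 = -24 (in agreement)
4. push 3: top = 3 (consistent with the transcript)
5. -24 + 3 = -21 (no discrepancy)
6. push 6: top = 6 (no discrepancy)
7. -21 - 6 = -27 (same as recorded)
8. push -5: top = -5 (confirmed correct)
9. push 0: top = 0 (confirmed correct)
10. -5 + 0 = -5 (not what was recorded)
Step 10 is the first one off; corrected, top = -5.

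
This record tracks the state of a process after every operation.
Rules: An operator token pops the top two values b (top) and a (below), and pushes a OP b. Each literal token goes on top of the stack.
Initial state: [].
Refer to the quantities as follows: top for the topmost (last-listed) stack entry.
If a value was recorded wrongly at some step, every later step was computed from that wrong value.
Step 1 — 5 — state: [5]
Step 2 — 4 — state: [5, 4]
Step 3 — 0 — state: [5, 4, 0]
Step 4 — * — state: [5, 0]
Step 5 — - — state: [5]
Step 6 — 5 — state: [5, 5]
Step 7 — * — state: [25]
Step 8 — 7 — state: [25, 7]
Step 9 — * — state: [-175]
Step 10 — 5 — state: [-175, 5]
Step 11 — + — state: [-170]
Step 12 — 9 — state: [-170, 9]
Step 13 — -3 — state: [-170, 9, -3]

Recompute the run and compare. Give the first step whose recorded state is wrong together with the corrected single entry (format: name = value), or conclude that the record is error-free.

step 9, top = 175

1. push 5: top = 5 (agrees with the record)
2. push 4: top = 4 (in agreement)
3. push 0: top = 0 (no discrepancy)
4. 4 * 0 = 0 (exactly as logged)
5. 5 - 0 = 5 (no discrepancy)
6. push 5: top = 5 (consistent with the record)
7. 5 * 5 = 25 (same as recorded)
8. push 7: top = 7 (agrees with the record)
9. 25 * 7 = 175 (the record disagrees here)
The earliest wrong entry is at step 9: it should read top = 175.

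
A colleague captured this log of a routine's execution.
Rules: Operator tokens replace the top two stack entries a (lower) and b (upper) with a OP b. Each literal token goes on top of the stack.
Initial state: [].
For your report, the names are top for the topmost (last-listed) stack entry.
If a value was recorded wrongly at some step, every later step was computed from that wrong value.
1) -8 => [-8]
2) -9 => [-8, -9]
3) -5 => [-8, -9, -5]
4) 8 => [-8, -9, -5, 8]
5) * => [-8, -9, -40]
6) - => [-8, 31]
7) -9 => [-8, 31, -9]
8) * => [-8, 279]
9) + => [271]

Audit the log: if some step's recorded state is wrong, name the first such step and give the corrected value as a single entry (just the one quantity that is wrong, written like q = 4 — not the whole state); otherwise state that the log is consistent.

step 1: push -8: top = -8 -> matches
step 2: push -9: top = -9 -> verified
step 3: push -5: top = -5 -> matches
step 4: push 8: top = 8 -> same as recorded
step 5: -5 * 8 = -40 -> no discrepancy
step 6: -9 - -40 = 31 -> in agreement
step 7: push -9: top = -9 -> matches
step 8: 31 * -9 = -279 -> first mismatch against the log
The earliest wrong entry is at step 8: it should read top = -279.

step 8, top = -279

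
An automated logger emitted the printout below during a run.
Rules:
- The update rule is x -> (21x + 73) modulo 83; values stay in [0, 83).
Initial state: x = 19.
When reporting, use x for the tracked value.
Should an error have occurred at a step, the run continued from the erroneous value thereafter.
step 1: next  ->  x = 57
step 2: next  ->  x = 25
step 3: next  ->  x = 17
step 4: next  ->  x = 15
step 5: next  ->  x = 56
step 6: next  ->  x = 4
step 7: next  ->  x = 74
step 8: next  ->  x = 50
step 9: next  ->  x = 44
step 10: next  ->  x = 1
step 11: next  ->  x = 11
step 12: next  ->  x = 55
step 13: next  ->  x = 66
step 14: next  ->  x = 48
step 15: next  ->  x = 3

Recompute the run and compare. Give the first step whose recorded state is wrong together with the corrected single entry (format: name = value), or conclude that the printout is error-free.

step 15, x = 2

Step 1: x = (21*19 + 73) mod 83 = 57 — in agreement.
Step 2: x = (21*57 + 73) mod 83 = 25 — in agreement.
Step 3: x = (21*25 + 73) mod 83 = 17 — exactly as logged.
Step 4: x = (21*17 + 73) mod 83 = 15 — same as recorded.
Step 5: x = (21*15 + 73) mod 83 = 56 — no discrepancy.
Step 6: x = (21*56 + 73) mod 83 = 4 — agrees with the printout.
Step 7: x = (21*4 + 73) mod 83 = 74 — confirmed correct.
Step 8: x = (21*74 + 73) mod 83 = 50 — confirmed correct.
Step 9: x = (21*50 + 73) mod 83 = 44 — in agreement.
Step 10: x = (21*44 + 73) mod 83 = 1 — consistent with the printout.
Step 11: x = (21*1 + 73) mod 83 = 11 — consistent with the printout.
Step 12: x = (21*11 + 73) mod 83 = 55 — consistent with the printout.
Step 13: x = (21*55 + 73) mod 83 = 66 — same as recorded.
Step 14: x = (21*66 + 73) mod 83 = 48 — same as recorded.
Step 15: x = (21*48 + 73) mod 83 = 2 — the printout disagrees here.
First incorrect step: 15; the correct value is x = 2.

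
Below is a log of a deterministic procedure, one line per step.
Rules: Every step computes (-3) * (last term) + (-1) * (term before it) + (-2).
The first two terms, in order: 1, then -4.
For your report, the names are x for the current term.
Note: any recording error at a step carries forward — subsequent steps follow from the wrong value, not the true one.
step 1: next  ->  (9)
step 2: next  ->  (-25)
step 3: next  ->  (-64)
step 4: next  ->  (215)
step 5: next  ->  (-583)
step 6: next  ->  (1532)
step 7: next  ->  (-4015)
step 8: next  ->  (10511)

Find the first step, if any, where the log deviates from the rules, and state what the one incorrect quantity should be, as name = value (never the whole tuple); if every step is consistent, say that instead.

step 3, x = 64

Recomputing the run from the initial state:
step 1: x = 9
step 2: x = -25
step 3: x = 64
step 4: x = -169
step 5: x = 441
step 6: x = -1156
step 7: x = 3025
step 8: x = -7921
The first disagreement with the log is at step 3, where the value should be x = 64.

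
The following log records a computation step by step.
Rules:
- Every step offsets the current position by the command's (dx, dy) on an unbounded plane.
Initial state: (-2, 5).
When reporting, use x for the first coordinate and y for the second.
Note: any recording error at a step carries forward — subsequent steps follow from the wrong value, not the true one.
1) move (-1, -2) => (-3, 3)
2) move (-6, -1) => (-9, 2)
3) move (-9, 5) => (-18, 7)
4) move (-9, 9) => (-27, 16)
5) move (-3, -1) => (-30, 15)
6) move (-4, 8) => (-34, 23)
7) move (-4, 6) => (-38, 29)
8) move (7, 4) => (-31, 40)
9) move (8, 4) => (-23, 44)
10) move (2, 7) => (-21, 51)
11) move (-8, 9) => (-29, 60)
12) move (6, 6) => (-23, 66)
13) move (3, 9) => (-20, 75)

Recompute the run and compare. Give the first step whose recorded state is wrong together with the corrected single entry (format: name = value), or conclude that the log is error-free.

step 8, y = 33

Recomputing the run from the initial state:
step 1: x = -3, y = 3
step 2: x = -9, y = 2
step 3: x = -18, y = 7
step 4: x = -27, y = 16
step 5: x = -30, y = 15
step 6: x = -34, y = 23
step 7: x = -38, y = 29
step 8: x = -31, y = 33
step 9: x = -23, y = 37
step 10: x = -21, y = 44
step 11: x = -29, y = 53
step 12: x = -23, y = 59
step 13: x = -20, y = 68
The first disagreement with the log is at step 8, where the value should be y = 33.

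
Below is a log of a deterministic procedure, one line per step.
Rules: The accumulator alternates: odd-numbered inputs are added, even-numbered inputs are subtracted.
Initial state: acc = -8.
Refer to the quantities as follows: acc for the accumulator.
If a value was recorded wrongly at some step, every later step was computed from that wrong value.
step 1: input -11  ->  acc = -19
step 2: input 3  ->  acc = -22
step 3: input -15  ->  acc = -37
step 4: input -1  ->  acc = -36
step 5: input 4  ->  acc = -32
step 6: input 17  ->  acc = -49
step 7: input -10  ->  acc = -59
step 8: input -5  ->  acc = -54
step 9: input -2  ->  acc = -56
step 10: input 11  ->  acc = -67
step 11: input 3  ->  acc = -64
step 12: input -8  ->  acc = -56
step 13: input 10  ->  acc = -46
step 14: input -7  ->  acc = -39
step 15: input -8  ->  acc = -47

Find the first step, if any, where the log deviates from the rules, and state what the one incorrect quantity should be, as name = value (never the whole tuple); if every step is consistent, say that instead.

1. acc = -8 + -11 = -19 (checks out)
2. acc = -19 - 3 = -22 (no discrepancy)
3. acc = -22 + -15 = -37 (confirmed correct)
4. acc = -37 - -1 = -36 (agrees with the log)
5. acc = -36 + 4 = -32 (same as recorded)
6. acc = -32 - 17 = -49 (verified)
7. acc = -49 + -10 = -59 (verified)
8. acc = -59 - -5 = -54 (exactly as logged)
9. acc = -54 + -2 = -56 (agrees with the log)
10. acc = -56 - 11 = -67 (confirmed correct)
11. acc = -67 + 3 = -64 (consistent with the log)
12. acc = -64 - -8 = -56 (in agreement)
13. acc = -56 + 10 = -46 (matches)
14. acc = -46 - -7 = -39 (no discrepancy)
15. acc = -39 + -8 = -47 (same as recorded)
All entries verified; no error found.

no error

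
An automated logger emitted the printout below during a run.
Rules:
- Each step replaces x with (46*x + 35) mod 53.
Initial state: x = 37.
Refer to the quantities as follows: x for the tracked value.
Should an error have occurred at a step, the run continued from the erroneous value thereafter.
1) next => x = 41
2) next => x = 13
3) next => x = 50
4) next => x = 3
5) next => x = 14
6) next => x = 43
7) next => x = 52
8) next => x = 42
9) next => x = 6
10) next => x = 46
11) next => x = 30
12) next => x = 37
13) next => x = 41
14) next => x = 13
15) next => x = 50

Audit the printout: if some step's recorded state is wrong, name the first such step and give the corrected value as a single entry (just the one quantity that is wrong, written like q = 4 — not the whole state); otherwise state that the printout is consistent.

1. x = (46*37 + 35) mod 53 = 41 (exactly as logged)
2. x = (46*41 + 35) mod 53 = 13 (checks out)
3. x = (46*13 + 35) mod 53 = 50 (verified)
4. x = (46*50 + 35) mod 53 = 3 (exactly as logged)
5. x = (46*3 + 35) mod 53 = 14 (same as recorded)
6. x = (46*14 + 35) mod 53 = 43 (verified)
7. x = (46*43 + 35) mod 53 = 52 (confirmed correct)
8. x = (46*52 + 35) mod 53 = 42 (agrees with the printout)
9. x = (46*42 + 35) mod 53 = 6 (no discrepancy)
10. x = (46*6 + 35) mod 53 = 46 (checks out)
11. x = (46*46 + 35) mod 53 = 31 (the printout has a different value)
That makes step 11 the first incorrect line — x = 31 is what it should show.

step 11, x = 31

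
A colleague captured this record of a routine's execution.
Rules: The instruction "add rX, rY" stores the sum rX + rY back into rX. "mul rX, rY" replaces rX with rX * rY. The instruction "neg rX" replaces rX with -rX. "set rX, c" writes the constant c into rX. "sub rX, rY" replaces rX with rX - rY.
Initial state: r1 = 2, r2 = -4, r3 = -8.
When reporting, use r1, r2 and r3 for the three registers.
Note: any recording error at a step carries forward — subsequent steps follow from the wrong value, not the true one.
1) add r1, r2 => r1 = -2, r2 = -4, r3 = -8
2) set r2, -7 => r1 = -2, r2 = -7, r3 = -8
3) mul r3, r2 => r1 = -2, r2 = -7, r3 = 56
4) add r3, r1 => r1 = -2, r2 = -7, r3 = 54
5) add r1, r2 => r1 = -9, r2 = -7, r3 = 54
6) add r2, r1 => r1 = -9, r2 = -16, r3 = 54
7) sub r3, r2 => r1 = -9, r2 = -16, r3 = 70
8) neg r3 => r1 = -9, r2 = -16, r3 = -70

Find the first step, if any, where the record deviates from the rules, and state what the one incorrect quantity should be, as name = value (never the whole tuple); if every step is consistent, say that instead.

no error

Recomputing the run from the initial state:
step 1: r1 = -2, r2 = -4, r3 = -8
step 2: r1 = -2, r2 = -7, r3 = -8
step 3: r1 = -2, r2 = -7, r3 = 56
step 4: r1 = -2, r2 = -7, r3 = 54
step 5: r1 = -9, r2 = -7, r3 = 54
step 6: r1 = -9, r2 = -16, r3 = 54
step 7: r1 = -9, r2 = -16, r3 = 70
step 8: r1 = -9, r2 = -16, r3 = -70
This matches the record at every step.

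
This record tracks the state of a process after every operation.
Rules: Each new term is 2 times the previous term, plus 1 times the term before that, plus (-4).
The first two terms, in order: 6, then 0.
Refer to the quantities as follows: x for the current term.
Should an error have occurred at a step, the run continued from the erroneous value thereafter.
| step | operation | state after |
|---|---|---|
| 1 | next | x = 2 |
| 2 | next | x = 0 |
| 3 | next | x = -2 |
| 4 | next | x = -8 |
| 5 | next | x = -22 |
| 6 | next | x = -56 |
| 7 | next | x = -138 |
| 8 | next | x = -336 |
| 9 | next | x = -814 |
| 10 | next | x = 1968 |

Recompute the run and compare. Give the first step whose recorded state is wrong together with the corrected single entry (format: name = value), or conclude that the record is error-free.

step 10, x = -1968

Step 1: x = 2*(0) + (1)*(6) + (-4) = 2 — confirmed correct.
Step 2: x = 2*(2) + (1)*(0) + (-4) = 0 — matches.
Step 3: x = 2*(0) + (1)*(2) + (-4) = -2 — no discrepancy.
Step 4: x = 2*(-2) + (1)*(0) + (-4) = -8 — checks out.
Step 5: x = 2*(-8) + (1)*(-2) + (-4) = -22 — in agreement.
Step 6: x = 2*(-22) + (1)*(-8) + (-4) = -56 — no discrepancy.
Step 7: x = 2*(-56) + (1)*(-22) + (-4) = -138 — matches.
Step 8: x = 2*(-138) + (1)*(-56) + (-4) = -336 — in agreement.
Step 9: x = 2*(-336) + (1)*(-138) + (-4) = -814 — matches.
Step 10: x = 2*(-814) + (1)*(-336) + (-4) = -1968 — the entry is off here.
The audit stops at step 10: the recorded entry is wrong and should be x = -1968.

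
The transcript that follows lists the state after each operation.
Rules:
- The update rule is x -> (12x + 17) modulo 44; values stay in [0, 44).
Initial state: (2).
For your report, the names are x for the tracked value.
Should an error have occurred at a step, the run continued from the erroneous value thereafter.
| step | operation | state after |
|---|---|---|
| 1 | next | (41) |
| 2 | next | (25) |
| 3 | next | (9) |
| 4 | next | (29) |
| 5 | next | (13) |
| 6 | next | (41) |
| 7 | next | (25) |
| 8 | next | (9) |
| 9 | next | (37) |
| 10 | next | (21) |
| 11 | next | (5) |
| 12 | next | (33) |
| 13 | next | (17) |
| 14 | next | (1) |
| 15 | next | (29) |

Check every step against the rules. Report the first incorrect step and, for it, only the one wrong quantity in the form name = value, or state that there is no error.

Recomputing the run from the initial state:
step 1: x = 41
step 2: x = 25
step 3: x = 9
step 4: x = 37
step 5: x = 21
step 6: x = 5
step 7: x = 33
step 8: x = 17
step 9: x = 1
step 10: x = 29
step 11: x = 13
step 12: x = 41
step 13: x = 25
step 14: x = 9
step 15: x = 37
The first disagreement with the transcript is at step 4, where the value should be x = 37.

step 4, x = 37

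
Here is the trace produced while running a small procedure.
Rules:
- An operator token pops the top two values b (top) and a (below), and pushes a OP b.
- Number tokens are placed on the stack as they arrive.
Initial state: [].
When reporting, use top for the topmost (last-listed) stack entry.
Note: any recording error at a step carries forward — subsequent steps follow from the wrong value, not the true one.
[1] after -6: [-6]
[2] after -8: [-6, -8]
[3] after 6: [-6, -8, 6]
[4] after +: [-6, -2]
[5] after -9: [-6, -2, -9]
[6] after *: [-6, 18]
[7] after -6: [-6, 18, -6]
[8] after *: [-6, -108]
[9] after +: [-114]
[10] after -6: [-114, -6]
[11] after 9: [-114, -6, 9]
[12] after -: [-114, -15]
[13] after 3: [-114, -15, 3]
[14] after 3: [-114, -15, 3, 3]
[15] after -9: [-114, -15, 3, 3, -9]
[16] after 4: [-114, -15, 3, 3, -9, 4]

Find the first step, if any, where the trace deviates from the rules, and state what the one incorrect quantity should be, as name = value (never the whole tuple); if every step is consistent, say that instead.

no error

Recomputing the run from the initial state:
step 1: [-6]
step 2: [-6, -8]
step 3: [-6, -8, 6]
step 4: [-6, -2]
step 5: [-6, -2, -9]
step 6: [-6, 18]
step 7: [-6, 18, -6]
step 8: [-6, -108]
step 9: [-114]
step 10: [-114, -6]
step 11: [-114, -6, 9]
step 12: [-114, -15]
step 13: [-114, -15, 3]
step 14: [-114, -15, 3, 3]
step 15: [-114, -15, 3, 3, -9]
step 16: [-114, -15, 3, 3, -9, 4]
This matches the trace at every step.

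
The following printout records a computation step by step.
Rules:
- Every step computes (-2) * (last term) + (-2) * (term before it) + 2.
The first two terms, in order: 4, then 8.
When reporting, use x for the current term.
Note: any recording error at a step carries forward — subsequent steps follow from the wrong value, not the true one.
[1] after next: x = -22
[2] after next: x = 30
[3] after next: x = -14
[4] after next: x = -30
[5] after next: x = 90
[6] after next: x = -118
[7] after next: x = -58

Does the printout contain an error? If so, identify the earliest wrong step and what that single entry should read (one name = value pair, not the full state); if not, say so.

step 7, x = 58

Recomputing the run from the initial state:
step 1: x = -22
step 2: x = 30
step 3: x = -14
step 4: x = -30
step 5: x = 90
step 6: x = -118
step 7: x = 58
The first disagreement with the printout is at step 7, where the value should be x = 58.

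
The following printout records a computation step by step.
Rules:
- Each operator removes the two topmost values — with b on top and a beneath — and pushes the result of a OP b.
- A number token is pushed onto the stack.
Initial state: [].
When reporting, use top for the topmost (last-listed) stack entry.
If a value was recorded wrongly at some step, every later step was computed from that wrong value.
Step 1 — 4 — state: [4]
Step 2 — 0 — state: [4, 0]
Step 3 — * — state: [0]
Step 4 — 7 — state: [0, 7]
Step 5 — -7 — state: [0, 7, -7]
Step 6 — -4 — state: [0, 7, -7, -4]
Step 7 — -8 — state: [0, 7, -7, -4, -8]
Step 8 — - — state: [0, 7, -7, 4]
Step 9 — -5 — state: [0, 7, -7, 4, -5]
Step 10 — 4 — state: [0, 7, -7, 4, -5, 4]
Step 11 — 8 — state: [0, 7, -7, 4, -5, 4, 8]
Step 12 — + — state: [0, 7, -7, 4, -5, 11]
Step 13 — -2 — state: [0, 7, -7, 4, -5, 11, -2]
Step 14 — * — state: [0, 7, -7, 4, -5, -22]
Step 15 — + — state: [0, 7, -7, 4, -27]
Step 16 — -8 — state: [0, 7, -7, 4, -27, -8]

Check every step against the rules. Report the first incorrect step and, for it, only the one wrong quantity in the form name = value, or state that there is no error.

Step 1: push 4: top = 4 — same as recorded.
Step 2: push 0: top = 0 — verified.
Step 3: 4 * 0 = 0 — no discrepancy.
Step 4: push 7: top = 7 — no discrepancy.
Step 5: push -7: top = -7 — checks out.
Step 6: push -4: top = -4 — agrees with the printout.
Step 7: push -8: top = -8 — consistent with the printout.
Step 8: -4 - -8 = 4 — in agreement.
Step 9: push -5: top = -5 — matches.
Step 10: push 4: top = 4 — exactly as logged.
Step 11: push 8: top = 8 — exactly as logged.
Step 12: 4 + 8 = 12 — a discrepancy with the printout.
The audit stops at step 12: the recorded entry is wrong and should be top = 12.

step 12, top = 12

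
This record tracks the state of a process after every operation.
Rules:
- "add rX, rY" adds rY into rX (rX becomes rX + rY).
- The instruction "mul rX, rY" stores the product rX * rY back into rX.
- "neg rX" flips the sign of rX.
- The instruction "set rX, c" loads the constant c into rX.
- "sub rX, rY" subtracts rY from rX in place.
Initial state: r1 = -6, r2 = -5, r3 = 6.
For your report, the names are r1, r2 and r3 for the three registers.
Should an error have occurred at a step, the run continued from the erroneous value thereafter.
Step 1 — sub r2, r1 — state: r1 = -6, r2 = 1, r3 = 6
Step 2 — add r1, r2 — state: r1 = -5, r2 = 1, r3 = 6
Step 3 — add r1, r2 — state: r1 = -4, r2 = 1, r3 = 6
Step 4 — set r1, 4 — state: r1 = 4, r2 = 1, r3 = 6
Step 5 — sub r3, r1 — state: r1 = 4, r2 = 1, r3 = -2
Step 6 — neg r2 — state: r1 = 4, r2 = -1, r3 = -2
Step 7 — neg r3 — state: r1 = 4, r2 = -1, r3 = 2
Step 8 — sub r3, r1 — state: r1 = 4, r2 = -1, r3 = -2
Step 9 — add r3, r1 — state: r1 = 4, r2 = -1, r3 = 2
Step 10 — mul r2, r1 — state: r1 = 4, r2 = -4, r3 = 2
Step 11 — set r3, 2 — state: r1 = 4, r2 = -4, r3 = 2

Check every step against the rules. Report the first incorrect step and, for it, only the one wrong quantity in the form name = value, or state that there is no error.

Recomputing the run from the initial state:
step 1: r1 = -6, r2 = 1, r3 = 6
step 2: r1 = -5, r2 = 1, r3 = 6
step 3: r1 = -4, r2 = 1, r3 = 6
step 4: r1 = 4, r2 = 1, r3 = 6
step 5: r1 = 4, r2 = 1, r3 = 2
step 6: r1 = 4, r2 = -1, r3 = 2
step 7: r1 = 4, r2 = -1, r3 = -2
step 8: r1 = 4, r2 = -1, r3 = -6
step 9: r1 = 4, r2 = -1, r3 = -2
step 10: r1 = 4, r2 = -4, r3 = -2
step 11: r1 = 4, r2 = -4, r3 = 2
The first disagreement with the record is at step 5, where the value should be r3 = 2.

step 5, r3 = 2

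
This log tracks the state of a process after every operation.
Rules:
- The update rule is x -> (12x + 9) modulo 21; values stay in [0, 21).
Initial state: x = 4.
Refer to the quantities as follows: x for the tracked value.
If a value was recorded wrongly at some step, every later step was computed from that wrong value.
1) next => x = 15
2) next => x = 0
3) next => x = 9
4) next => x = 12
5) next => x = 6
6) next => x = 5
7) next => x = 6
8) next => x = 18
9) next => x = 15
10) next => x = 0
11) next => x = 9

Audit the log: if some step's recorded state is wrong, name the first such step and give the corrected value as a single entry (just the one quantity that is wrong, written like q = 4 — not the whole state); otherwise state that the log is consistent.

step 6, x = 18

1. x = (12*4 + 9) mod 21 = 15 (in agreement)
2. x = (12*15 + 9) mod 21 = 0 (same as recorded)
3. x = (12*0 + 9) mod 21 = 9 (exactly as logged)
4. x = (12*9 + 9) mod 21 = 12 (checks out)
5. x = (12*12 + 9) mod 21 = 6 (matches)
6. x = (12*6 + 9) mod 21 = 18 (not what was recorded)
The audit stops at step 6: the recorded entry is wrong and should be x = 18.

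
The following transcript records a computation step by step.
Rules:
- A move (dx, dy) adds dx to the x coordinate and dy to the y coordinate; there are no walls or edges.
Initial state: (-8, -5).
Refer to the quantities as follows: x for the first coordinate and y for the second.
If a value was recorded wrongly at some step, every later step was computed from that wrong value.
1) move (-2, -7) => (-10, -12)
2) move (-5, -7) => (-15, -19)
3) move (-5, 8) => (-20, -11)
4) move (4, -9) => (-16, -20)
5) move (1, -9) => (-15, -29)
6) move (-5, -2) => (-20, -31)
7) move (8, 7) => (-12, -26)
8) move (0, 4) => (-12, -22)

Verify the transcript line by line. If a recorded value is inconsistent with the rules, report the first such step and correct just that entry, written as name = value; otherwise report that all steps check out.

step 1: x = -8 + (-2) = -10, y = -5 + (-7) = -12 -> in agreement
step 2: x = -10 + (-5) = -15, y = -12 + (-7) = -19 -> exactly as logged
step 3: x = -15 + (-5) = -20, y = -19 + (8) = -11 -> verified
step 4: x = -20 + (4) = -16, y = -11 + (-9) = -20 -> same as recorded
step 5: x = -16 + (1) = -15, y = -20 + (-9) = -29 -> consistent with the transcript
step 6: x = -15 + (-5) = -20, y = -29 + (-2) = -31 -> checks out
step 7: x = -20 + (8) = -12, y = -31 + (7) = -24 -> the entry is off here
Step 7 is the first one off; corrected, y = -24.

step 7, y = -24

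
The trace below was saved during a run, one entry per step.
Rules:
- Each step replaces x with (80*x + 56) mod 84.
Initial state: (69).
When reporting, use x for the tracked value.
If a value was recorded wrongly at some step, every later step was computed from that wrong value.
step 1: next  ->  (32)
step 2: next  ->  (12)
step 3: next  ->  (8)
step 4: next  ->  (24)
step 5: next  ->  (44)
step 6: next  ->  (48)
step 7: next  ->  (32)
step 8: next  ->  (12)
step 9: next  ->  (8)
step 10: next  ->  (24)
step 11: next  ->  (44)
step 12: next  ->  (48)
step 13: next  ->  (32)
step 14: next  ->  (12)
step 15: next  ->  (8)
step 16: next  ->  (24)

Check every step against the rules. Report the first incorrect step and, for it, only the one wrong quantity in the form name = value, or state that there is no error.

no error

Recomputing the run from the initial state:
step 1: x = 32
step 2: x = 12
step 3: x = 8
step 4: x = 24
step 5: x = 44
step 6: x = 48
step 7: x = 32
step 8: x = 12
step 9: x = 8
step 10: x = 24
step 11: x = 44
step 12: x = 48
step 13: x = 32
step 14: x = 12
step 15: x = 8
step 16: x = 24
This matches the trace at every step.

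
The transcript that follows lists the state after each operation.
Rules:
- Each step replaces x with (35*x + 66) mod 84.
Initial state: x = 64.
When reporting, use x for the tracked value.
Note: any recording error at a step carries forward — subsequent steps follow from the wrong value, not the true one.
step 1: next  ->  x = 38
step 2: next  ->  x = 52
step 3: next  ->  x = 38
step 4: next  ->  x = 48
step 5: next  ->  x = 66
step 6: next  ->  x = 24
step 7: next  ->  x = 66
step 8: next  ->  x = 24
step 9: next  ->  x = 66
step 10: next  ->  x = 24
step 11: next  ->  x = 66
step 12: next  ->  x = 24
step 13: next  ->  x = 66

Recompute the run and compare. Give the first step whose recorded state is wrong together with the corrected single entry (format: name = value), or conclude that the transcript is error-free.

Recomputing the run from the initial state:
step 1: x = 38
step 2: x = 52
step 3: x = 38
step 4: x = 52
step 5: x = 38
step 6: x = 52
step 7: x = 38
step 8: x = 52
step 9: x = 38
step 10: x = 52
step 11: x = 38
step 12: x = 52
step 13: x = 38
The first disagreement with the transcript is at step 4, where the value should be x = 52.

step 4, x = 52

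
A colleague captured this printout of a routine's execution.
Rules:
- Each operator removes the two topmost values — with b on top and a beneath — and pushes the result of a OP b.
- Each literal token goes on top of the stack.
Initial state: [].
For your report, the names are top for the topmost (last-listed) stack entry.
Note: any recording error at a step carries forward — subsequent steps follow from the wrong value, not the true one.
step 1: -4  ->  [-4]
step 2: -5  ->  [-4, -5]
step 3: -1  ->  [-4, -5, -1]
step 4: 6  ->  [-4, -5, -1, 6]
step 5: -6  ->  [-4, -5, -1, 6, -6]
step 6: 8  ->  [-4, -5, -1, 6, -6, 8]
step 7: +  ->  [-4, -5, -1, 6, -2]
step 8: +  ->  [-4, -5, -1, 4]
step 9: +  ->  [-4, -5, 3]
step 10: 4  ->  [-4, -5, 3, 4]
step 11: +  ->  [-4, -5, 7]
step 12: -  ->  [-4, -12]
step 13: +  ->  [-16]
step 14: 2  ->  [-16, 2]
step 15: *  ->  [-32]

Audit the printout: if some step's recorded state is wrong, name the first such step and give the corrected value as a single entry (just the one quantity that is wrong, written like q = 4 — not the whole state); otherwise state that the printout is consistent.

step 7, top = 2

1. push -4: top = -4 (confirmed correct)
2. push -5: top = -5 (no discrepancy)
3. push -1: top = -1 (exactly as logged)
4. push 6: top = 6 (exactly as logged)
5. push -6: top = -6 (same as recorded)
6. push 8: top = 8 (in agreement)
7. -6 + 8 = 2 (the recorded entry deviates here)
First deviation found at step 7; the corrected entry is top = 2.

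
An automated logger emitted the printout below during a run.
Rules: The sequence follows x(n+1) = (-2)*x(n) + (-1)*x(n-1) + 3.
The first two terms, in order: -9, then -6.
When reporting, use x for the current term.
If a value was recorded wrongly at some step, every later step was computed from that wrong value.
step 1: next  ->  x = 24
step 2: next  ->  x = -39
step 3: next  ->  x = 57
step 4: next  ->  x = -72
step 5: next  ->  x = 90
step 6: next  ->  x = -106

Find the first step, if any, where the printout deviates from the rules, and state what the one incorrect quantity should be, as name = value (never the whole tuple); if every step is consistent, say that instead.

step 6, x = -105

Step 1: x = -2*(-6) + (-1)*(-9) + (3) = 24 — consistent with the printout.
Step 2: x = -2*(24) + (-1)*(-6) + (3) = -39 — confirmed correct.
Step 3: x = -2*(-39) + (-1)*(24) + (3) = 57 — in agreement.
Step 4: x = -2*(57) + (-1)*(-39) + (3) = -72 — in agreement.
Step 5: x = -2*(-72) + (-1)*(57) + (3) = 90 — matches.
Step 6: x = -2*(90) + (-1)*(-72) + (3) = -105 — first mismatch against the printout.
Conclusion: step 6 carries the first error; the entry should be x = -105.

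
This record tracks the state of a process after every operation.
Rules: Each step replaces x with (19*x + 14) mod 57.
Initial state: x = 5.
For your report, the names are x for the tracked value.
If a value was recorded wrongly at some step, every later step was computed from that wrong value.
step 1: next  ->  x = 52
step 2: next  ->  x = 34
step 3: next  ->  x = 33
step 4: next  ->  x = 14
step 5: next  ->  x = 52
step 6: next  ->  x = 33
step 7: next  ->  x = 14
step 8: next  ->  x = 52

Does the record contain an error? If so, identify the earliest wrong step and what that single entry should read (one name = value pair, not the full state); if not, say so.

Recomputing the run from the initial state:
step 1: x = 52
step 2: x = 33
step 3: x = 14
step 4: x = 52
step 5: x = 33
step 6: x = 14
step 7: x = 52
step 8: x = 33
The first disagreement with the record is at step 2, where the value should be x = 33.

step 2, x = 33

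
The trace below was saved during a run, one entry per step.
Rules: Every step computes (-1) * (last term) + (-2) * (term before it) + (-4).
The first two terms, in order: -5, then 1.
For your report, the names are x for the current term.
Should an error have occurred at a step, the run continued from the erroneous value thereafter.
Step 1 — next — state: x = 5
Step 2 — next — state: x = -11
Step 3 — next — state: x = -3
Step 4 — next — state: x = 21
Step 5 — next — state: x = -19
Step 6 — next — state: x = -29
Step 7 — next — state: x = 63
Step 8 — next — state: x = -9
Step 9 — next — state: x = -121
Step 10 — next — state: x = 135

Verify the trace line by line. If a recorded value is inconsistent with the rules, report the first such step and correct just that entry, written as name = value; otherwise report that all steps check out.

step 6, x = -27

Step 1: x = -1*(1) + (-2)*(-5) + (-4) = 5 — agrees with the trace.
Step 2: x = -1*(5) + (-2)*(1) + (-4) = -11 — agrees with the trace.
Step 3: x = -1*(-11) + (-2)*(5) + (-4) = -3 — verified.
Step 4: x = -1*(-3) + (-2)*(-11) + (-4) = 21 — consistent with the trace.
Step 5: x = -1*(21) + (-2)*(-3) + (-4) = -19 — confirmed correct.
Step 6: x = -1*(-19) + (-2)*(21) + (-4) = -27 — the trace has a different value.
First incorrect step: 6; the correct value is x = -27.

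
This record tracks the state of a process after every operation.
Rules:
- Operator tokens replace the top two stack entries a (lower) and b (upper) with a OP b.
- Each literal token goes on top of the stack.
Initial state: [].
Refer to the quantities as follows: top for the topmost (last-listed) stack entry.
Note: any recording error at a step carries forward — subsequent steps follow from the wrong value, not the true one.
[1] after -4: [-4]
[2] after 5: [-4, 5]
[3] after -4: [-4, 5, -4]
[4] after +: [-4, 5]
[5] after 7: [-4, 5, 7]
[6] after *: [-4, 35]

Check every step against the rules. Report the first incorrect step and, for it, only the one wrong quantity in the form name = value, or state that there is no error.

Recomputing the run from the initial state:
step 1: [-4]
step 2: [-4, 5]
step 3: [-4, 5, -4]
step 4: [-4, 1]
step 5: [-4, 1, 7]
step 6: [-4, 7]
The first disagreement with the record is at step 4, where the value should be top = 1.

step 4, top = 1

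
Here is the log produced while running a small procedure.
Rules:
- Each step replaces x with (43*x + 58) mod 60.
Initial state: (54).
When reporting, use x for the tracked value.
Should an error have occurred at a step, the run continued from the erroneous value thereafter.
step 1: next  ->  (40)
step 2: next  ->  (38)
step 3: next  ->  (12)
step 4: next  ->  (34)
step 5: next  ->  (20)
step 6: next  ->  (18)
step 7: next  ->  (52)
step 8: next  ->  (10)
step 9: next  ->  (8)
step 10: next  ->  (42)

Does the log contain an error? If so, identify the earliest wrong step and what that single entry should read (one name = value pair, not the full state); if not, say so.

Step 1: x = (43*54 + 58) mod 60 = 40 — verified.
Step 2: x = (43*40 + 58) mod 60 = 38 — matches.
Step 3: x = (43*38 + 58) mod 60 = 12 — checks out.
Step 4: x = (43*12 + 58) mod 60 = 34 — consistent with the log.
Step 5: x = (43*34 + 58) mod 60 = 20 — in agreement.
Step 6: x = (43*20 + 58) mod 60 = 18 — confirmed correct.
Step 7: x = (43*18 + 58) mod 60 = 52 — checks out.
Step 8: x = (43*52 + 58) mod 60 = 14 — the log has a different value.
First incorrect step: 8; the correct value is x = 14.

step 8, x = 14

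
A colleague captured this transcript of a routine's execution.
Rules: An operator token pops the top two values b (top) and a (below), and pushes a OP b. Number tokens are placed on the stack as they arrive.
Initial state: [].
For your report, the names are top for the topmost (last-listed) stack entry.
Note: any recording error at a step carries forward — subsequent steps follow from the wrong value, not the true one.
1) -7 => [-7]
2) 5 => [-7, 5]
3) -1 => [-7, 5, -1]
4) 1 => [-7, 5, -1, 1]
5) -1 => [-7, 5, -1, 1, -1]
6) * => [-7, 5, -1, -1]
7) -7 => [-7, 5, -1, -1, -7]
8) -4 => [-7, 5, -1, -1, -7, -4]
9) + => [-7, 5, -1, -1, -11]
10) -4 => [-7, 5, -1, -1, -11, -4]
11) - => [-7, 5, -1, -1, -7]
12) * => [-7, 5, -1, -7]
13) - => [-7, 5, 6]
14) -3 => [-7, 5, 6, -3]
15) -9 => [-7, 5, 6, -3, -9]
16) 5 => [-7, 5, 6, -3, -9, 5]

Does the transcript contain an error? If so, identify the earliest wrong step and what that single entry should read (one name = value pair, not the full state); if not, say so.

Recomputing the run from the initial state:
step 1: [-7]
step 2: [-7, 5]
step 3: [-7, 5, -1]
step 4: [-7, 5, -1, 1]
step 5: [-7, 5, -1, 1, -1]
step 6: [-7, 5, -1, -1]
step 7: [-7, 5, -1, -1, -7]
step 8: [-7, 5, -1, -1, -7, -4]
step 9: [-7, 5, -1, -1, -11]
step 10: [-7, 5, -1, -1, -11, -4]
step 11: [-7, 5, -1, -1, -7]
step 12: [-7, 5, -1, 7]
step 13: [-7, 5, -8]
step 14: [-7, 5, -8, -3]
step 15: [-7, 5, -8, -3, -9]
step 16: [-7, 5, -8, -3, -9, 5]
The first disagreement with the transcript is at step 12, where the value should be top = 7.

step 12, top = 7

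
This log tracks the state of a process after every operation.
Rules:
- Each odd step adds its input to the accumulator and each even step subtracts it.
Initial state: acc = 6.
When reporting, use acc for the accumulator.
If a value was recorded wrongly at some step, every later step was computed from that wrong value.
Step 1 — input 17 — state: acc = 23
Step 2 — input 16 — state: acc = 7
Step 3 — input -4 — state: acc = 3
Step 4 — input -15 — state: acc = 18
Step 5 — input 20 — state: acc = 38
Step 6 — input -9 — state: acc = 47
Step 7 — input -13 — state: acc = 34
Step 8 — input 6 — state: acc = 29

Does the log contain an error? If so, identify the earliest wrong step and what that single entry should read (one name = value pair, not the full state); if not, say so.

step 8, acc = 28

1. acc = 6 + 17 = 23 (confirmed correct)
2. acc = 23 - 16 = 7 (exactly as logged)
3. acc = 7 + -4 = 3 (agrees with the log)
4. acc = 3 - -15 = 18 (in agreement)
5. acc = 18 + 20 = 38 (confirmed correct)
6. acc = 38 - -9 = 47 (checks out)
7. acc = 47 + -13 = 34 (consistent with the log)
8. acc = 34 - 6 = 28 (the entry is off here)
So the first discrepancy is step 8, where the right value is acc = 28.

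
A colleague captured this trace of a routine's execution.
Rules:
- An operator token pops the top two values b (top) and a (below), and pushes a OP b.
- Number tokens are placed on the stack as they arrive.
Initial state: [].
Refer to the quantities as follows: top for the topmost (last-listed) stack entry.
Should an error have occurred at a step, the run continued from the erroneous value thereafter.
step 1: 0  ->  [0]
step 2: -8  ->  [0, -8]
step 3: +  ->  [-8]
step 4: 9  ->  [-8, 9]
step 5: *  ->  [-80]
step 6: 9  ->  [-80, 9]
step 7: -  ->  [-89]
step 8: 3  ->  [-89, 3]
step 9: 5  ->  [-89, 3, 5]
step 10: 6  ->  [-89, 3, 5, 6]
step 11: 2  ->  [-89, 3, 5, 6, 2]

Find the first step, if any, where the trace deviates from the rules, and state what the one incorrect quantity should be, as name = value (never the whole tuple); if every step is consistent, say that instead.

step 1: push 0: top = 0 -> matches
step 2: push -8: top = -8 -> no discrepancy
step 3: 0 + -8 = -8 -> checks out
step 4: push 9: top = 9 -> verified
step 5: -8 * 9 = -72 -> this is not what the trace shows
Conclusion: step 5 carries the first error; the entry should be top = -72.

step 5, top = -72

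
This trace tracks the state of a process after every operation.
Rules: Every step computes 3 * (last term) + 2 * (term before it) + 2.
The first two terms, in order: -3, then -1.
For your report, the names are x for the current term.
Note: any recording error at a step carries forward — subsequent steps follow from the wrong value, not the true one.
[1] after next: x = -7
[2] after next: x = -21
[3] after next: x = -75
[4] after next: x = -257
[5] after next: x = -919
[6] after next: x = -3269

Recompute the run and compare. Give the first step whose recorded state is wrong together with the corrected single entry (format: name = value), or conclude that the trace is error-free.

1. x = 3*(-1) + (2)*(-3) + (2) = -7 (in agreement)
2. x = 3*(-7) + (2)*(-1) + (2) = -21 (consistent with the trace)
3. x = 3*(-21) + (2)*(-7) + (2) = -75 (same as recorded)
4. x = 3*(-75) + (2)*(-21) + (2) = -265 (the trace has a different value)
The audit stops at step 4: the recorded entry is wrong and should be x = -265.

step 4, x = -265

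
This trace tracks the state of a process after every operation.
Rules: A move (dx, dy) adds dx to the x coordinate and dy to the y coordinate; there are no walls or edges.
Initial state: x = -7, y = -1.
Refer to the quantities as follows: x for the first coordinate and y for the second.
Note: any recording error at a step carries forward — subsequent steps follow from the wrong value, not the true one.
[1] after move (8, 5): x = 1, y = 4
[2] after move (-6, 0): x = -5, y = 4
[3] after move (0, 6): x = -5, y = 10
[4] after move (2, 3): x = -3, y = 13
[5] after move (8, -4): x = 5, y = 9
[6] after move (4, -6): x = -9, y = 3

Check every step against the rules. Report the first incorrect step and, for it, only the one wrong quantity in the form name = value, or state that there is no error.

step 6, x = 9

1. x = -7 + (8) = 1, y = -1 + (5) = 4 (verified)
2. x = 1 + (-6) = -5, y = 4 + (0) = 4 (verified)
3. x = -5 + (0) = -5, y = 4 + (6) = 10 (consistent with the trace)
4. x = -5 + (2) = -3, y = 10 + (3) = 13 (consistent with the trace)
5. x = -3 + (8) = 5, y = 13 + (-4) = 9 (consistent with the trace)
6. x = 5 + (4) = 9, y = 9 + (-6) = 3 (the entry is off here)
The audit stops at step 6: the recorded entry is wrong and should be x = 9.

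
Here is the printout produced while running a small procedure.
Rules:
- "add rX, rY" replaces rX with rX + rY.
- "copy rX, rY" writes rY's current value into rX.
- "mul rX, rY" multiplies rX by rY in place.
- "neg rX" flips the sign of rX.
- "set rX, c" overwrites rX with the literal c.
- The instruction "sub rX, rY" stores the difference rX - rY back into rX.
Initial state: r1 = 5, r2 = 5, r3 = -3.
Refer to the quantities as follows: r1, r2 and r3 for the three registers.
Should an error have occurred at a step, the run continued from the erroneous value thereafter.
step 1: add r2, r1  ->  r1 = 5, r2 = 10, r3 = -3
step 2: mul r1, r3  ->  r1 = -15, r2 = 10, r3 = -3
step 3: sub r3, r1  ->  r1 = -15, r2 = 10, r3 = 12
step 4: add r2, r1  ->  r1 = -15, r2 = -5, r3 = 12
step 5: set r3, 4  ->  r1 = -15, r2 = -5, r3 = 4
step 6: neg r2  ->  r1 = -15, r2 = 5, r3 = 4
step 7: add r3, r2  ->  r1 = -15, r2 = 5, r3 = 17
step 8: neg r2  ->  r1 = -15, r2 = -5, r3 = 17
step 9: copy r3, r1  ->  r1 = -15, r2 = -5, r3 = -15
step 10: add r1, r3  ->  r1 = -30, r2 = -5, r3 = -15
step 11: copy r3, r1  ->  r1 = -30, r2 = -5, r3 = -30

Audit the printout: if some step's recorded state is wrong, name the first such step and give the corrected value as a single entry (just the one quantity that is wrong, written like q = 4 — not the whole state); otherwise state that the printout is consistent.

step 7, r3 = 9

step 1: r2 = 5 + 5 = 10 -> same as recorded
step 2: r1 = 5 * -3 = -15 -> exactly as logged
step 3: r3 = -3 - -15 = 12 -> matches
step 4: r2 = 10 + -15 = -5 -> consistent with the printout
step 5: r3 = 4 -> verified
step 6: r2 = -(-5) = 5 -> consistent with the printout
step 7: r3 = 4 + 5 = 9 -> this is not what the printout shows
That makes step 7 the first incorrect line — r3 = 9 is what it should show.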